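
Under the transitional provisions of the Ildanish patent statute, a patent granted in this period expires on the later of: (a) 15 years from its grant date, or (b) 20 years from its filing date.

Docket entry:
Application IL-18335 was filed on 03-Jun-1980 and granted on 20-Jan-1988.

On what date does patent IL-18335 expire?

(a) grant + 15 years → 20 January 2003.
(b) filing + 20 years → 3 June 2000.
Later of the two: 20 January 2003.

January 20, 2003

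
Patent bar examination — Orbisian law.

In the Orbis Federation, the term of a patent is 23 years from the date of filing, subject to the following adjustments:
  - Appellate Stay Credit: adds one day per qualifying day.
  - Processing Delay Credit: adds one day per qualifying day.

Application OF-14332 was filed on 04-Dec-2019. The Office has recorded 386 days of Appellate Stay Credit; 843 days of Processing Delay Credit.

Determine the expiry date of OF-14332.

April 16, 2046

Base term: filing date + 23 years → 4 December 2042.
Appellate Stay Credit: +386 days → 25 December 2043.
Processing Delay Credit: +843 days → 16 April 2046.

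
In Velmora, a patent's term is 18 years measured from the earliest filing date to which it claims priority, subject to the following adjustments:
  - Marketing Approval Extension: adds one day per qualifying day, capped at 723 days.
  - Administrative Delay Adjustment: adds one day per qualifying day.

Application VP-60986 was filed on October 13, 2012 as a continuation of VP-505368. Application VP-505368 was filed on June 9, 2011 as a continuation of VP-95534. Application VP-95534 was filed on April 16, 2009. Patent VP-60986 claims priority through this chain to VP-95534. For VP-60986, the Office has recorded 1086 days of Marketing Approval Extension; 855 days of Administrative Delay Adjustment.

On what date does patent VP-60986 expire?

Earliest priority filing: 16 April 2009.
Base term: 16 April 2009 + 18 years → 16 April 2027.
Marketing Approval Extension: 1086 days claimed exceeds the 723-day cap, so +723 days → 8 April 2029.
Administrative Delay Adjustment: +855 days → 11 August 2031.

2031-08-11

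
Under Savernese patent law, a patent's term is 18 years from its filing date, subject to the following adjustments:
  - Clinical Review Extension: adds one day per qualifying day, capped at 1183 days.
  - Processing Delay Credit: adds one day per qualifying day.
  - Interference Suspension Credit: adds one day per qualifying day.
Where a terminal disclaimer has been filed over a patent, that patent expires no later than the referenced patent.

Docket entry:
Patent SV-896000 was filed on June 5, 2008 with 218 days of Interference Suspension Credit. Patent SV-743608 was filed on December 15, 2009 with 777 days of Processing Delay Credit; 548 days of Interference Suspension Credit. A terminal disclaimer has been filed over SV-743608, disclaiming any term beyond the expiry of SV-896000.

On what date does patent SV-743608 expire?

Natural term of SV-743608:
  Base: filing + 18 years → 15 December 2027.
  Processing Delay Credit: +777 days → 30 January 2030.
  Interference Suspension Credit: +548 days → 1 August 2031.
Expiry of referenced patent SV-896000:
  Base: filing + 18 years → 5 June 2026.
  Interference Suspension Credit: +218 days → 9 January 2027.
Terminal disclaimer: SV-743608 expires on the earlier of 1 August 2031 and 9 January 2027.

2027-01-09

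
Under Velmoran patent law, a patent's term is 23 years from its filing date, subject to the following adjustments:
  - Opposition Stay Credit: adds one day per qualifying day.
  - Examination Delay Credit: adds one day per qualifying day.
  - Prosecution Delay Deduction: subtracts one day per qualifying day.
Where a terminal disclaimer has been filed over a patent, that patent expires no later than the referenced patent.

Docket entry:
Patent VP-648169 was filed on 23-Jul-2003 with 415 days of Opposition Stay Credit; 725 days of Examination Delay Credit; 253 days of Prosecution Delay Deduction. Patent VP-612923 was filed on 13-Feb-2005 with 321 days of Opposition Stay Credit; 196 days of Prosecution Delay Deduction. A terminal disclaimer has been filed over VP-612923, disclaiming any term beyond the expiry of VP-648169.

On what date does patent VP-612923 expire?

Natural term of VP-612923:
  Base: filing + 23 years → 13 February 2028.
  Opposition Stay Credit: +321 days → 30 December 2028.
  Prosecution Delay Deduction: −196 days → 17 June 2028.
Expiry of referenced patent VP-648169:
  Base: filing + 23 years → 23 July 2026.
  Opposition Stay Credit: +415 days → 11 September 2027.
  Examination Delay Credit: +725 days → 5 September 2029.
  Prosecution Delay Deduction: −253 days → 26 December 2028.
Terminal disclaimer: VP-612923 expires on the earlier of 17 June 2028 and 26 December 2028.

June 17, 2028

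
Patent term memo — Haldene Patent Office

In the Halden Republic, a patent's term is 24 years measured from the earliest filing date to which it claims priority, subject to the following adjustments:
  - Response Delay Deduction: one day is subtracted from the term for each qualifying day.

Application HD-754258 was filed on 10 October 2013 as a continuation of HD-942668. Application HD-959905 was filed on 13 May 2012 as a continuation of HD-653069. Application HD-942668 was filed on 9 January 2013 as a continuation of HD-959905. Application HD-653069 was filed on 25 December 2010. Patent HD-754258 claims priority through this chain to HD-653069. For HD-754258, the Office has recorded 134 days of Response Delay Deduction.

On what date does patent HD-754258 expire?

Earliest priority filing: 25 December 2010.
Base term: 25 December 2010 + 24 years → 25 December 2034.
Response Delay Deduction: −134 days → 13 August 2034.

August 13, 2034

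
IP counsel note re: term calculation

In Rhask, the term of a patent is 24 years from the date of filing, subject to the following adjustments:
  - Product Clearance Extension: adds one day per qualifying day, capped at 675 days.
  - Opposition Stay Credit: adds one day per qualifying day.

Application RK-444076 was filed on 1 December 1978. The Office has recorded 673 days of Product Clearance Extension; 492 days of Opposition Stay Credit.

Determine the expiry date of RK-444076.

Base term: filing date + 24 years → 1 December 2002.
Product Clearance Extension: 673 days (within the 675-day cap) → +673 days → 4 October 2004.
Opposition Stay Credit: +492 days → 8 February 2006.

February 8, 2006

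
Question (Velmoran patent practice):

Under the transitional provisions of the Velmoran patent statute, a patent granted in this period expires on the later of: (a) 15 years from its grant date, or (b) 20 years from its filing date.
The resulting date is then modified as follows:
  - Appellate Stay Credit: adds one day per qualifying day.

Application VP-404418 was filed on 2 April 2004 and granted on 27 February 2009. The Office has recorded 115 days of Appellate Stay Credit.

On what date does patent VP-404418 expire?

(a) grant + 15 years → 27 February 2024.
(b) filing + 20 years → 2 April 2024.
Later of the two: 2 April 2024.
Appellate Stay Credit: +115 days → 26 July 2024.

2024-07-26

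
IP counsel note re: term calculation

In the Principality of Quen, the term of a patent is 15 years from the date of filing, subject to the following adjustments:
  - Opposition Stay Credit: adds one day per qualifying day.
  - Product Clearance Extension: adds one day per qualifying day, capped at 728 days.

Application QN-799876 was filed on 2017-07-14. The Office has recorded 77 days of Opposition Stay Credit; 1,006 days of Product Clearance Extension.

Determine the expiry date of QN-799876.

Base term: filing date + 15 years → 14 July 2032.
Opposition Stay Credit: +77 days → 29 September 2032.
Product Clearance Extension: 1006 days claimed exceeds the 728-day cap, so +728 days → 27 September 2034.

September 27, 2034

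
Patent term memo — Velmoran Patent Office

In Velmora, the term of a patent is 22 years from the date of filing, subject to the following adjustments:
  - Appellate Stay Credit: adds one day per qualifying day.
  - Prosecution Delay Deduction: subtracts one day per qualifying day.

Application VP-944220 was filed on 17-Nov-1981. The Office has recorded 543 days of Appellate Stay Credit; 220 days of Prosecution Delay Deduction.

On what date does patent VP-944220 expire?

2004-10-05

Base term: filing date + 22 years → 17 November 2003.
Appellate Stay Credit: +543 days → 13 May 2005.
Prosecution Delay Deduction: −220 days → 5 October 2004.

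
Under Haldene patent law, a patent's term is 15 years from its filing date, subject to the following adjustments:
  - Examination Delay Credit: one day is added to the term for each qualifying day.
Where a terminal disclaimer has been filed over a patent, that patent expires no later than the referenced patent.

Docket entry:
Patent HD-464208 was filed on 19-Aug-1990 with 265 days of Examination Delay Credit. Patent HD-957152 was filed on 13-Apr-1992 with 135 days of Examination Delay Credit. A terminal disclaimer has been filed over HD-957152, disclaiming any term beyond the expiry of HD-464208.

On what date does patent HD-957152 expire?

2006-05-11

Natural term of HD-957152:
  Base: filing + 15 years → 13 April 2007.
  Examination Delay Credit: +135 days → 26 August 2007.
Expiry of referenced patent HD-464208:
  Base: filing + 15 years → 19 August 2005.
  Examination Delay Credit: +265 days → 11 May 2006.
Terminal disclaimer: HD-957152 expires on the earlier of 26 August 2007 and 11 May 2006.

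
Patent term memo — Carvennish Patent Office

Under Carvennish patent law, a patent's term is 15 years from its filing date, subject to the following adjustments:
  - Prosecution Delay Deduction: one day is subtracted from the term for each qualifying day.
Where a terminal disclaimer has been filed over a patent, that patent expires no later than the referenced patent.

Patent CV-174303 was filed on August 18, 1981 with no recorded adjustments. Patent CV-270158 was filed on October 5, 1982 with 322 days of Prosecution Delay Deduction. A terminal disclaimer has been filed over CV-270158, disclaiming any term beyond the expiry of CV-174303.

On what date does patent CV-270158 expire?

Natural term of CV-270158:
  Base: filing + 15 years → 5 October 1997.
  Prosecution Delay Deduction: −322 days → 17 November 1996.
Expiry of referenced patent CV-174303:
  Base: filing + 15 years → 18 August 1996.
Terminal disclaimer: CV-270158 expires on the earlier of 17 November 1996 and 18 August 1996.

1996-08-18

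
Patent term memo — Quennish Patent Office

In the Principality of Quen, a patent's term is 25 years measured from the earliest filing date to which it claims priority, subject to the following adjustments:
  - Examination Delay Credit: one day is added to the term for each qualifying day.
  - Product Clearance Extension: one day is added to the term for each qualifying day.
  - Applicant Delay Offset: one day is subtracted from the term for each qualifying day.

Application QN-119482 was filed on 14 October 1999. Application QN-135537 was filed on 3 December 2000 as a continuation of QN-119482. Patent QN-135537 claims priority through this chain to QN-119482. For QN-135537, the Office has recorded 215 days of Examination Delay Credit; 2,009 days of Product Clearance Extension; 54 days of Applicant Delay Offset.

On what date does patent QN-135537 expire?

Earliest priority filing: 14 October 1999.
Base term: 14 October 1999 + 25 years → 14 October 2024.
Examination Delay Credit: +215 days → 17 May 2025.
Product Clearance Extension: +2009 days → 16 November 2030.
Applicant Delay Offset: −54 days → 23 September 2030.

September 23, 2030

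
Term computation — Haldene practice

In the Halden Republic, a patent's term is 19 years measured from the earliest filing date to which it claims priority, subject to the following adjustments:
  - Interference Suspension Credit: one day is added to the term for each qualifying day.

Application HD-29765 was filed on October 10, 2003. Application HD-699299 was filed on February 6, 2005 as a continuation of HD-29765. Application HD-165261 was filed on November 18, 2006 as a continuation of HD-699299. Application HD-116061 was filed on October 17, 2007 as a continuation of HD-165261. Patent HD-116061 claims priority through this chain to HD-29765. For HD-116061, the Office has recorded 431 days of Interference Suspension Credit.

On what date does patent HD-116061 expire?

December 15, 2023

Earliest priority filing: 10 October 2003.
Base term: 10 October 2003 + 19 years → 10 October 2022.
Interference Suspension Credit: +431 days → 15 December 2023.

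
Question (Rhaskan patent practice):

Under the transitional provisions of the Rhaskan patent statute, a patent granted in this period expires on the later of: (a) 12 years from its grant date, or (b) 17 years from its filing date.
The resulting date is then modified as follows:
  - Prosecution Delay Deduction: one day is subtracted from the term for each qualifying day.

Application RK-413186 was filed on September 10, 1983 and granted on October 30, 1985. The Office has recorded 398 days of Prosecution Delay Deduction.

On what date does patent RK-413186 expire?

August 9, 1999

(a) grant + 12 years → 30 October 1997.
(b) filing + 17 years → 10 September 2000.
Later of the two: 10 September 2000.
Prosecution Delay Deduction: −398 days → 9 August 1999.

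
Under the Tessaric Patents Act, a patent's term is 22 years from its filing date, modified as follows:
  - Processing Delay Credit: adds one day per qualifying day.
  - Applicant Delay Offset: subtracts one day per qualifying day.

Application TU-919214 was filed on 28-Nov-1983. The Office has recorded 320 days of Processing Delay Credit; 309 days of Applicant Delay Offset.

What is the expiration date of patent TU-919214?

December 9, 2005

Base term: filing date + 22 years → 28 November 2005.
Processing Delay Credit: +320 days → 14 October 2006.
Applicant Delay Offset: −309 days → 9 December 2005.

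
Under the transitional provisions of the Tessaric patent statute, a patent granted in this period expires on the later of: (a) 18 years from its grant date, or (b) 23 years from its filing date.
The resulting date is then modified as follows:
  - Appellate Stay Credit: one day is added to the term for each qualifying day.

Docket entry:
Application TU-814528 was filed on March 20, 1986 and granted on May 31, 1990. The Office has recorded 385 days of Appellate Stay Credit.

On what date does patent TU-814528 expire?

(a) grant + 18 years → 31 May 2008.
(b) filing + 23 years → 20 March 2009.
Later of the two: 20 March 2009.
Appellate Stay Credit: +385 days → 9 April 2010.

2010-04-09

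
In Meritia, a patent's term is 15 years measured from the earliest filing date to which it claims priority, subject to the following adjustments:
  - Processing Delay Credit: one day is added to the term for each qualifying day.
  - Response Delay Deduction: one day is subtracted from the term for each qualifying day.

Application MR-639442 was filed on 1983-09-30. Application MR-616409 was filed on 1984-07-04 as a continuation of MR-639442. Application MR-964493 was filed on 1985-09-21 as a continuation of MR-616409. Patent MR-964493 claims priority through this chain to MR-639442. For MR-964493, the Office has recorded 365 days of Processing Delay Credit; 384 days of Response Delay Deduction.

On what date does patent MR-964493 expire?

1998-09-11

Earliest priority filing: 30 September 1983.
Base term: 30 September 1983 + 15 years → 30 September 1998.
Processing Delay Credit: +365 days → 30 September 1999.
Response Delay Deduction: −384 days → 11 September 1998.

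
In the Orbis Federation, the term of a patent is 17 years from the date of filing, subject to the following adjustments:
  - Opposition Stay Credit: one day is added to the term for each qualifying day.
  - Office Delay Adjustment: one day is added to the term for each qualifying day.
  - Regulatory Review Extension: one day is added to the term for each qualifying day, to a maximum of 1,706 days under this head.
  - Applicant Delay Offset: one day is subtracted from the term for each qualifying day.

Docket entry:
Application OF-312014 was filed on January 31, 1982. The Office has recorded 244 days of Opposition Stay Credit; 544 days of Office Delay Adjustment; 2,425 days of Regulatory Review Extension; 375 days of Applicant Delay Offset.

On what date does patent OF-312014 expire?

Base term: filing date + 17 years → 31 January 1999.
Opposition Stay Credit: +244 days → 2 October 1999.
Office Delay Adjustment: +544 days → 29 March 2001.
Regulatory Review Extension: 2425 days claimed exceeds the 1706-day cap, so +1706 days → 29 November 2005.
Applicant Delay Offset: −375 days → 19 November 2004.

2004-11-19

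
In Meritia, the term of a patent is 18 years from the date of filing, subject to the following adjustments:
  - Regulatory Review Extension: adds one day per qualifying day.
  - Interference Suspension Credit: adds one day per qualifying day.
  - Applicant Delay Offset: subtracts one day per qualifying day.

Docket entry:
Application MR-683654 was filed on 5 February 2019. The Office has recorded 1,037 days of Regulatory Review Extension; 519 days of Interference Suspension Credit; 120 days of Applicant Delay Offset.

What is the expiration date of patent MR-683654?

Base term: filing date + 18 years → 5 February 2037.
Regulatory Review Extension: +1037 days → 9 December 2039.
Interference Suspension Credit: +519 days → 11 May 2041.
Applicant Delay Offset: −120 days → 11 January 2041.

January 11, 2041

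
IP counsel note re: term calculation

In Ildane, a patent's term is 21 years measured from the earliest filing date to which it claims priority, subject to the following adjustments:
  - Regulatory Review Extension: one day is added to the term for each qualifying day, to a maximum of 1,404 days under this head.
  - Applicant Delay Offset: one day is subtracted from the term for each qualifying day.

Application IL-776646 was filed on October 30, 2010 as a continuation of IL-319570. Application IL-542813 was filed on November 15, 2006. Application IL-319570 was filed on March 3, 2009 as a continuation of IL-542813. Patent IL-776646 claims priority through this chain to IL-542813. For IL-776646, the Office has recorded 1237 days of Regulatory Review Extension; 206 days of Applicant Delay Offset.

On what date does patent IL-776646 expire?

September 11, 2030

Earliest priority filing: 15 November 2006.
Base term: 15 November 2006 + 21 years → 15 November 2027.
Regulatory Review Extension: 1237 days (within the 1404-day cap) → +1237 days → 5 April 2031.
Applicant Delay Offset: −206 days → 11 September 2030.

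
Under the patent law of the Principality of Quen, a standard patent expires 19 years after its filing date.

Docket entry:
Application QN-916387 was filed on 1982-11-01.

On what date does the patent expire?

Filing date + 19 years → 1 November 2001.

2001-11-01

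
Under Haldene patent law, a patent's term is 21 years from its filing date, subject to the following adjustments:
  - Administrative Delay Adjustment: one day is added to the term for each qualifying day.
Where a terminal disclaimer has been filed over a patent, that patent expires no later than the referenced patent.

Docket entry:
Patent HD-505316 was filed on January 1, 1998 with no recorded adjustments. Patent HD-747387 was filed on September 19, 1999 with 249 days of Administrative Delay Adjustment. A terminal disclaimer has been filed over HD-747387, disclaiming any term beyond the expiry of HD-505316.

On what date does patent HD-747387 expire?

2019-01-01

Natural term of HD-747387:
  Base: filing + 21 years → 19 September 2020.
  Administrative Delay Adjustment: +249 days → 26 May 2021.
Expiry of referenced patent HD-505316:
  Base: filing + 21 years → 1 January 2019.
Terminal disclaimer: HD-747387 expires on the earlier of 26 May 2021 and 1 January 2019.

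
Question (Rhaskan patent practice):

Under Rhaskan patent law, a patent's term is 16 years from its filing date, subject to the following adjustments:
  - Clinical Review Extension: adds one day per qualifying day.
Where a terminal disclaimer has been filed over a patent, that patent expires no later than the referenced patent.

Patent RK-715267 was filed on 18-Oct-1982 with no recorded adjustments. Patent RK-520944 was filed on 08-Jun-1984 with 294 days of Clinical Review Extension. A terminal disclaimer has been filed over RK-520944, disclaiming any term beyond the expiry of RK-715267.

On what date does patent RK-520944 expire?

October 18, 1998

Natural term of RK-520944:
  Base: filing + 16 years → 8 June 2000.
  Clinical Review Extension: +294 days → 29 March 2001.
Expiry of referenced patent RK-715267:
  Base: filing + 16 years → 18 October 1998.
Terminal disclaimer: RK-520944 expires on the earlier of 29 March 2001 and 18 October 1998.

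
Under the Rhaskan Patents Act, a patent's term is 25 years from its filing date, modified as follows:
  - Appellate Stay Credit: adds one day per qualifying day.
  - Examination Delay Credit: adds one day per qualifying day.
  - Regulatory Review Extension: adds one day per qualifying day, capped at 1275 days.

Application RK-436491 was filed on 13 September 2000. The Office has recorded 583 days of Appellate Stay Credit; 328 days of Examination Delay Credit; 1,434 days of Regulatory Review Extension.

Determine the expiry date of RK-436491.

Base term: filing date + 25 years → 13 September 2025.
Appellate Stay Credit: +583 days → 19 April 2027.
Examination Delay Credit: +328 days → 12 March 2028.
Regulatory Review Extension: 1434 days claimed exceeds the 1275-day cap, so +1275 days → 8 September 2031.

September 8, 2031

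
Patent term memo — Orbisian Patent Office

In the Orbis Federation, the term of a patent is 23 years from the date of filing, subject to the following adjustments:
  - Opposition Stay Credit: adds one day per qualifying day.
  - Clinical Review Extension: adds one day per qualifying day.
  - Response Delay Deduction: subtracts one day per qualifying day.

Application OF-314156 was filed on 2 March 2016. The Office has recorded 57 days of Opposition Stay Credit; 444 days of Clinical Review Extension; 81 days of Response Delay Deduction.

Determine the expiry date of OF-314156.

Base term: filing date + 23 years → 2 March 2039.
Opposition Stay Credit: +57 days → 28 April 2039.
Clinical Review Extension: +444 days → 15 July 2040.
Response Delay Deduction: −81 days → 25 April 2040.

April 25, 2040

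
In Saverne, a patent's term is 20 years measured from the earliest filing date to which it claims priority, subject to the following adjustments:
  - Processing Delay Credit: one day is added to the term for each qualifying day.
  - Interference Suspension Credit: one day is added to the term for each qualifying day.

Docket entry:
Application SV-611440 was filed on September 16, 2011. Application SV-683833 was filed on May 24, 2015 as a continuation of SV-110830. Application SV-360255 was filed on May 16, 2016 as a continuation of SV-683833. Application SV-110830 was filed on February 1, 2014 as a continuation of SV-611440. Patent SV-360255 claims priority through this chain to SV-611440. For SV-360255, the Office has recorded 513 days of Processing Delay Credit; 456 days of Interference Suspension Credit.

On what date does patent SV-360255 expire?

May 12, 2034

Earliest priority filing: 16 September 2011.
Base term: 16 September 2011 + 20 years → 16 September 2031.
Processing Delay Credit: +513 days → 10 February 2033.
Interference Suspension Credit: +456 days → 12 May 2034.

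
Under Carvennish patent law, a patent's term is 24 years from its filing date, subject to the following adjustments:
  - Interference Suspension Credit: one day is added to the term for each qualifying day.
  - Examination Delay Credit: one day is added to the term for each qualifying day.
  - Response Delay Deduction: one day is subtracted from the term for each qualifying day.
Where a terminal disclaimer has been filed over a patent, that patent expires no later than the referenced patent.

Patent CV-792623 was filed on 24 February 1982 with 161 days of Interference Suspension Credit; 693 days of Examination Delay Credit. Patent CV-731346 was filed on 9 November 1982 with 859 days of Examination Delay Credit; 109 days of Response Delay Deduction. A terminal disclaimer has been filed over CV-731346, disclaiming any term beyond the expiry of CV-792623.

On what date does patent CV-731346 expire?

Natural term of CV-731346:
  Base: filing + 24 years → 9 November 2006.
  Examination Delay Credit: +859 days → 17 March 2009.
  Response Delay Deduction: −109 days → 28 November 2008.
Expiry of referenced patent CV-792623:
  Base: filing + 24 years → 24 February 2006.
  Interference Suspension Credit: +161 days → 4 August 2006.
  Examination Delay Credit: +693 days → 27 June 2008.
Terminal disclaimer: CV-731346 expires on the earlier of 28 November 2008 and 27 June 2008.

June 27, 2008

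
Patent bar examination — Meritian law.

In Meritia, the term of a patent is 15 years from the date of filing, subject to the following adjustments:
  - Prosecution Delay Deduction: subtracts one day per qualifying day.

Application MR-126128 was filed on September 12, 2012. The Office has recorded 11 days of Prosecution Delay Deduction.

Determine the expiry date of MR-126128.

Base term: filing date + 15 years → 12 September 2027.
Prosecution Delay Deduction: −11 days → 1 September 2027.

September 1, 2027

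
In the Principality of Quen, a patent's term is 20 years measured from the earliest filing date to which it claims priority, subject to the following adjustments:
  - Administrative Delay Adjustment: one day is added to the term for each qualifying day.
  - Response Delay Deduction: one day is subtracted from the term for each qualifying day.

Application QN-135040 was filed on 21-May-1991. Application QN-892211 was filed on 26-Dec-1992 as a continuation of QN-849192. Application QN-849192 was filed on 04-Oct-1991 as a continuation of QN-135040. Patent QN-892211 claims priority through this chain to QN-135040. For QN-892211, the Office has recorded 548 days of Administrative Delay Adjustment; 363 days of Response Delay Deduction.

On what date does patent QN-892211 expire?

Earliest priority filing: 21 May 1991.
Base term: 21 May 1991 + 20 years → 21 May 2011.
Administrative Delay Adjustment: +548 days → 19 November 2012.
Response Delay Deduction: −363 days → 22 November 2011.

2011-11-22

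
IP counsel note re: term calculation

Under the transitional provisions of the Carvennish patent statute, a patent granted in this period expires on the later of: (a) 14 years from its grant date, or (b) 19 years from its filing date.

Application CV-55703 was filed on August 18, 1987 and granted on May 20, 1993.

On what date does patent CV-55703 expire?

(a) grant + 14 years → 20 May 2007.
(b) filing + 19 years → 18 August 2006.
Later of the two: 20 May 2007.

2007-05-20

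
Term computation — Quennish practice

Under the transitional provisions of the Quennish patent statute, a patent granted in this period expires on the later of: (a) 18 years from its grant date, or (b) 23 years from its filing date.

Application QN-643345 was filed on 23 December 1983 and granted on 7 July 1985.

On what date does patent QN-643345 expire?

December 23, 2006

(a) grant + 18 years → 7 July 2003.
(b) filing + 23 years → 23 December 2006.
Later of the two: 23 December 2006.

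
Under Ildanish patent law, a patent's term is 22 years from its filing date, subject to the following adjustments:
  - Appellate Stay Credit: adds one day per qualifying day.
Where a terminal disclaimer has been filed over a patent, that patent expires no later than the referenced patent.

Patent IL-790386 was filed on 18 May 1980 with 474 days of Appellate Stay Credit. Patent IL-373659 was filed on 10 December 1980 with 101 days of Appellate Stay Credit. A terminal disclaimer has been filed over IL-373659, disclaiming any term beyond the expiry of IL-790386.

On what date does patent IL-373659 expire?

Natural term of IL-373659:
  Base: filing + 22 years → 10 December 2002.
  Appellate Stay Credit: +101 days → 21 March 2003.
Expiry of referenced patent IL-790386:
  Base: filing + 22 years → 18 May 2002.
  Appellate Stay Credit: +474 days → 4 September 2003.
Terminal disclaimer: IL-373659 expires on the earlier of 21 March 2003 and 4 September 2003.

March 21, 2003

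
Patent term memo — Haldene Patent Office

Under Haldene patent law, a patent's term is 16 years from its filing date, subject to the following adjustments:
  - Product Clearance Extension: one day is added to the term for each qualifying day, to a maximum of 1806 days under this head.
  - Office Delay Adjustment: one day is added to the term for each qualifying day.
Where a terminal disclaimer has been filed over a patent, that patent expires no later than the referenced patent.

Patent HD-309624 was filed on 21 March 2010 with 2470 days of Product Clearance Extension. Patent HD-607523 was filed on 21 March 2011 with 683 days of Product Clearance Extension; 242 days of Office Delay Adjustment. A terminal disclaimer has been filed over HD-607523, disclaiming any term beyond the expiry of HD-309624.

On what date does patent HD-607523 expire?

2029-10-01

Natural term of HD-607523:
  Base: filing + 16 years → 21 March 2027.
  Product Clearance Extension: 683 days (within the 1806-day cap) → +683 days → 1 February 2029.
  Office Delay Adjustment: +242 days → 1 October 2029.
Expiry of referenced patent HD-309624:
  Base: filing + 16 years → 21 March 2026.
  Product Clearance Extension: 2470 days claimed exceeds the 1806-day cap, so +1806 days → 1 March 2031.
Terminal disclaimer: HD-607523 expires on the earlier of 1 October 2029 and 1 March 2031.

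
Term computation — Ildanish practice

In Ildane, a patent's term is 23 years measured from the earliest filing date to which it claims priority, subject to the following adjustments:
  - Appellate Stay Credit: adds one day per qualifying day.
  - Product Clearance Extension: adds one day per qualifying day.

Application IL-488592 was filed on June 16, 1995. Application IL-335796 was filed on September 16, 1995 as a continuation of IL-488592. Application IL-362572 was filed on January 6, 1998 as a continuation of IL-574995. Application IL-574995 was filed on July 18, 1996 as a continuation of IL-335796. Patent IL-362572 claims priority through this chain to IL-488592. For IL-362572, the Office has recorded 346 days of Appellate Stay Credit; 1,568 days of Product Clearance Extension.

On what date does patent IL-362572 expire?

Earliest priority filing: 16 June 1995.
Base term: 16 June 1995 + 23 years → 16 June 2018.
Appellate Stay Credit: +346 days → 28 May 2019.
Product Clearance Extension: +1568 days → 12 September 2023.

2023-09-12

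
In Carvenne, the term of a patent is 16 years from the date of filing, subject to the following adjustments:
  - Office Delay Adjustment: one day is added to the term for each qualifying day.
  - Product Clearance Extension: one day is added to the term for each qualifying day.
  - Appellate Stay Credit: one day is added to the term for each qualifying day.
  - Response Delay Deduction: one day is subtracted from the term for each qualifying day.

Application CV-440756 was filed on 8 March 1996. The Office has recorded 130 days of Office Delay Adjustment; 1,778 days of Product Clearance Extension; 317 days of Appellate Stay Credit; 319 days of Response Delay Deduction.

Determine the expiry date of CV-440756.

Base term: filing date + 16 years → 8 March 2012.
Office Delay Adjustment: +130 days → 16 July 2012.
Product Clearance Extension: +1778 days → 29 May 2017.
Appellate Stay Credit: +317 days → 11 April 2018.
Response Delay Deduction: −319 days → 27 May 2017.

May 27, 2017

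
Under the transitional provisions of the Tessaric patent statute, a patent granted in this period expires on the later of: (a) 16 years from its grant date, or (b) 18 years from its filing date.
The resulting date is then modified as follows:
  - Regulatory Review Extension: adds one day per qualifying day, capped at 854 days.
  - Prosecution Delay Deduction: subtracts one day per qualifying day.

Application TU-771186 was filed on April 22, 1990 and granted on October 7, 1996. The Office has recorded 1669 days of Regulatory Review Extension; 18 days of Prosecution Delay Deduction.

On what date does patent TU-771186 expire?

2015-01-21

(a) grant + 16 years → 7 October 2012.
(b) filing + 18 years → 22 April 2008.
Later of the two: 7 October 2012.
Regulatory Review Extension: 1669 days claimed exceeds the 854-day cap, so +854 days → 8 February 2015.
Prosecution Delay Deduction: −18 days → 21 January 2015.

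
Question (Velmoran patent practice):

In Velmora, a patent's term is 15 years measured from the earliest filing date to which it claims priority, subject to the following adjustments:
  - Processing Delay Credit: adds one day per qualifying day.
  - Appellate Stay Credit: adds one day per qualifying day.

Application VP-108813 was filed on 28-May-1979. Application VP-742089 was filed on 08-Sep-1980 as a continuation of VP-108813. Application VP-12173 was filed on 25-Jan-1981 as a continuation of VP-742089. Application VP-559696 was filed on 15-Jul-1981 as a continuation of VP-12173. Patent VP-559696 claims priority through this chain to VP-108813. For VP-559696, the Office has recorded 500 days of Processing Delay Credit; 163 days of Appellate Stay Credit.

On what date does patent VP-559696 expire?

Earliest priority filing: 28 May 1979.
Base term: 28 May 1979 + 15 years → 28 May 1994.
Processing Delay Credit: +500 days → 10 October 1995.
Appellate Stay Credit: +163 days → 21 March 1996.

1996-03-21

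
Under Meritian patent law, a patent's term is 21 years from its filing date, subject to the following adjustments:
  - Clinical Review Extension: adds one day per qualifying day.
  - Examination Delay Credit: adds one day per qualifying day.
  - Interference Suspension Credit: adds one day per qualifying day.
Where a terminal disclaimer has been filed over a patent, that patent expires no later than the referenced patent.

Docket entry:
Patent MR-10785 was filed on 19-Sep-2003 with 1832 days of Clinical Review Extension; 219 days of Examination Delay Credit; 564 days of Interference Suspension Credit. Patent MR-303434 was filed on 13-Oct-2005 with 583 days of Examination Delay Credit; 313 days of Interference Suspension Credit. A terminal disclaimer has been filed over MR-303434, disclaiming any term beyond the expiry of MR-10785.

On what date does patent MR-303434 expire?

March 27, 2029

Natural term of MR-303434:
  Base: filing + 21 years → 13 October 2026.
  Examination Delay Credit: +583 days → 18 May 2028.
  Interference Suspension Credit: +313 days → 27 March 2029.
Expiry of referenced patent MR-10785:
  Base: filing + 21 years → 19 September 2024.
  Clinical Review Extension: +1832 days → 25 September 2029.
  Examination Delay Credit: +219 days → 2 May 2030.
  Interference Suspension Credit: +564 days → 17 November 2031.
Terminal disclaimer: MR-303434 expires on the earlier of 27 March 2029 and 17 November 2031.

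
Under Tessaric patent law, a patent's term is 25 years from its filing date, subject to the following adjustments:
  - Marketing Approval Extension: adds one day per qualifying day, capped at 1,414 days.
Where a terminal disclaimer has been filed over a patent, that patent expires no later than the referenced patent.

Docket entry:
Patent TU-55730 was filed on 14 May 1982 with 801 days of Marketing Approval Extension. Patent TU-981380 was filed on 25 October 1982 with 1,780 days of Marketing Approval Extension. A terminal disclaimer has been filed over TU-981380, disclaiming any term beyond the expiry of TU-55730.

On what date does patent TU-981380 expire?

Natural term of TU-981380:
  Base: filing + 25 years → 25 October 2007.
  Marketing Approval Extension: 1780 days claimed exceeds the 1414-day cap, so +1414 days → 8 September 2011.
Expiry of referenced patent TU-55730:
  Base: filing + 25 years → 14 May 2007.
  Marketing Approval Extension: 801 days (within the 1414-day cap) → +801 days → 23 July 2009.
Terminal disclaimer: TU-981380 expires on the earlier of 8 September 2011 and 23 July 2009.

2009-07-23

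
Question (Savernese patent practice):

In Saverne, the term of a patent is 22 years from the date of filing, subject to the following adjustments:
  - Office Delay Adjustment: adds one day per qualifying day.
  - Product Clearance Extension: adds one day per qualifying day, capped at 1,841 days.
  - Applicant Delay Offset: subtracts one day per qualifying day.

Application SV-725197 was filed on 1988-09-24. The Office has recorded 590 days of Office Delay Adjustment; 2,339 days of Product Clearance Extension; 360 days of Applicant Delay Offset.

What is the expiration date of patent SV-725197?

Base term: filing date + 22 years → 24 September 2010.
Office Delay Adjustment: +590 days → 6 May 2012.
Product Clearance Extension: 2339 days claimed exceeds the 1841-day cap, so +1841 days → 21 May 2017.
Applicant Delay Offset: −360 days → 26 May 2016.

May 26, 2016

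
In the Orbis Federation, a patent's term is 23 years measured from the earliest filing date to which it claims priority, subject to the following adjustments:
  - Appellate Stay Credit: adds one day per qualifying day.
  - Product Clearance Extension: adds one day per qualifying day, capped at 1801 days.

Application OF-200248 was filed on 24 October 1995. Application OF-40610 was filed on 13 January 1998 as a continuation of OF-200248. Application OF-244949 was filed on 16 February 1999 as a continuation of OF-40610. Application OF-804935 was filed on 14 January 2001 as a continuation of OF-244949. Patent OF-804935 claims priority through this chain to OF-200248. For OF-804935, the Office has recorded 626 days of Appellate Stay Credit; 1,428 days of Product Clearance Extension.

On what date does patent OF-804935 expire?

Earliest priority filing: 24 October 1995.
Base term: 24 October 1995 + 23 years → 24 October 2018.
Appellate Stay Credit: +626 days → 11 July 2020.
Product Clearance Extension: 1428 days (within the 1801-day cap) → +1428 days → 8 June 2024.

2024-06-08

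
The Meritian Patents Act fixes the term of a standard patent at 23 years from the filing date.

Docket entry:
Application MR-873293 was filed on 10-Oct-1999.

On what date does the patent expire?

Filing date + 23 years → 10 October 2022.

2022-10-10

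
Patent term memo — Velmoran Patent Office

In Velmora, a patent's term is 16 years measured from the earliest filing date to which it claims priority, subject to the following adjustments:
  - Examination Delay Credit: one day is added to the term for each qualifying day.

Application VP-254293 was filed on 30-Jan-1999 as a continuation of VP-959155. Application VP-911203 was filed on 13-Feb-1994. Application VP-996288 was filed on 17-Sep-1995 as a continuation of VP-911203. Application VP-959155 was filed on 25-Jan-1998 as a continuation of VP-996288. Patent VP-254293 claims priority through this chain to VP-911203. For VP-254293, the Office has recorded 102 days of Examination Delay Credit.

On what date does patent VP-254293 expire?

2010-05-26

Earliest priority filing: 13 February 1994.
Base term: 13 February 1994 + 16 years → 13 February 2010.
Examination Delay Credit: +102 days → 26 May 2010.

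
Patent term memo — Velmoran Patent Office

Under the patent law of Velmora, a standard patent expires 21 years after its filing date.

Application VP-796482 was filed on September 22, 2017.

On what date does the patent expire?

Filing date + 21 years → 22 September 2038.

2038-09-22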